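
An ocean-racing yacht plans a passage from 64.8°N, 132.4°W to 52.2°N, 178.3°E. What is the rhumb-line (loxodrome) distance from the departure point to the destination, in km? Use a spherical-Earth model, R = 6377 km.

3158 km

Rhumb course C = atan2(Δλ, Δψ) with Δψ = ln[tan(π/4+φ₂/2)/tan(π/4+φ₁/2)] = -0.4264, Δλ = -0.8604 → C = 243.64°
d = R·|Δφ| / |cos C| = 6377·0.21991 / 0.44401 = 3158 km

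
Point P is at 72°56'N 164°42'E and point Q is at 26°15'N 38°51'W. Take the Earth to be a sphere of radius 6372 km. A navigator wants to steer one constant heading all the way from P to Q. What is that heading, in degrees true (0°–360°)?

Δψ = ln[tan(π/4+φ₂/2)/tan(π/4+φ₁/2)] = -1.4217
Δλ = +2.7306 rad (taken the short way round)
course = atan2(Δλ, Δψ) = 117.50°

117.5°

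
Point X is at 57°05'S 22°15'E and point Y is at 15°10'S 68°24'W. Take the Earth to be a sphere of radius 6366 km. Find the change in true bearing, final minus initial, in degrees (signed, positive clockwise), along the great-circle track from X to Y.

Initial bearing θ₁ = atan2(sin Δλ cos φ₂, cos φ₁ sin φ₂ − sin φ₁ cos φ₂ cos Δλ) = 261.09°
Final bearing θ₂ = (initial bearing from the destination back to the start) + 180° = 326.20°
Δθ = θ₂ − θ₁ = +65.1°

+65.1°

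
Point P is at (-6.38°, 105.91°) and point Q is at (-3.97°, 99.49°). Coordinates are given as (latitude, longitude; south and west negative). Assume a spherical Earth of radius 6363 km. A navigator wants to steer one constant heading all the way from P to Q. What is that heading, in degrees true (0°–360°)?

Meridional parts: M(φ₁)=-0.1116, M(φ₂)=-0.0693 → ΔM = +0.0422;  Δλ = -0.1121 rad
tan C = Δλ / ΔM = -2.6528 → C = 290.65°

290.7°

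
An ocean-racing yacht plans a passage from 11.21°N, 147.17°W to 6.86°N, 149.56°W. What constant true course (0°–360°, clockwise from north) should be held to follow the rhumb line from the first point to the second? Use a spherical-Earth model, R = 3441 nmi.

Meridional parts: M(φ₁)=+0.1969, M(φ₂)=+0.1200 → ΔM = -0.0769;  Δλ = -0.0417 rad
tan C = Δλ / ΔM = +0.5425 → C = 208.48°

208.5°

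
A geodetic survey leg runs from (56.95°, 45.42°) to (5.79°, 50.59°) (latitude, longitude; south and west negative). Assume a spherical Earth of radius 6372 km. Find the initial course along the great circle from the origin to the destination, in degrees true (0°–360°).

θ = atan2( sin Δλ·cos φ₂ ,  cos φ₁ sin φ₂ − sin φ₁ cos φ₂ cos Δλ )
  = atan2(+0.0897, -0.7755) = 173.41°

173.4°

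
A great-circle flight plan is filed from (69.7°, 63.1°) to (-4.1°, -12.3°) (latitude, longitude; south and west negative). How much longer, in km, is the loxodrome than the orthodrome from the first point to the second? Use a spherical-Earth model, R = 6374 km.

Great circle: cos σ = sin φ₁ sin φ₂ + cos φ₁ cos φ₂ cos Δλ,  σ = 1.5506 rad → d_gc = 9883.7 km
Rhumb line: Δψ = -1.7918, q = Δφ/Δψ = 0.7188, d_rh = R√(Δφ²+q²Δλ²) = 10186.4 km
Excess = 10186.4 − 9883.7 = 302.7 ≈ 303 km

303 km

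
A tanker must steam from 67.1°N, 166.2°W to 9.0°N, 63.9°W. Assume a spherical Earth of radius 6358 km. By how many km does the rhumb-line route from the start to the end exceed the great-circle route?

Great circle: cos σ = sin φ₁ sin φ₂ + cos φ₁ cos φ₂ cos Δλ,  σ = 1.5085 rad → d_gc = 9591.2 km
Rhumb line: Δψ = -1.4391, q = Δφ/Δψ = 0.7046, d_rh = R√(Δφ²+q²Δλ²) = 10273.9 km
Excess = 10273.9 − 9591.2 = 682.7 ≈ 683 km

683 km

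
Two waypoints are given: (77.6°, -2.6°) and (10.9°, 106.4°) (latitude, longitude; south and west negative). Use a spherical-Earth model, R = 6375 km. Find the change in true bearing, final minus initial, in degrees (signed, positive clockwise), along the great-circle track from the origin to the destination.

At departure: θ₁ = atan2(sin Δλ cos φ₂, cos φ₁ sin φ₂ − sin φ₁ cos φ₂ cos Δλ) = 69.19°
At arrival: θ₂ = atan2(sin Δλ cos φ₁, −cos φ₂ sin φ₁ + sin φ₂ cos φ₁ cos Δλ) = 168.20°
Δθ = θ₂ − θ₁ = +99.0°

+99.0°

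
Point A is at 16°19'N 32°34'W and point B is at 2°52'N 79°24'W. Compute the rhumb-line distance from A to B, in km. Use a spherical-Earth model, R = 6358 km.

5325 km

Rhumb course C = atan2(Δλ, Δψ) with Δψ = ln[tan(π/4+φ₂/2)/tan(π/4+φ₁/2)] = -0.2387, Δλ = -0.8174 → C = 253.72°
d = R·|Δφ| / |cos C| = 6358·0.23475 / 0.28027 = 5325 km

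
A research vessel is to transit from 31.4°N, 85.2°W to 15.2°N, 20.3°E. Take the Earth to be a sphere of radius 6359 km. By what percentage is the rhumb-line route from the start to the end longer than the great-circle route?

Great circle: σ = 1.6544 rad → d_gc = Rσ = 10520.4 km
Rhumb: Δφ = -0.2827, Δλ = +1.8413, Δψ = -0.3093, q = Δφ/Δψ = 0.9142 → d_rh = R√(Δφ²+q²Δλ²) = 10854.7 km
Excess = (10854.7 − 10520.4) / 10520.4 = 334.3 / 10520.4 = 3.18% ≈ 3.2%

3.2%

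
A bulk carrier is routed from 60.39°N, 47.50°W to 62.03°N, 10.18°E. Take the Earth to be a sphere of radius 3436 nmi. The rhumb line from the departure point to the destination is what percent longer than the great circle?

3.4%

Great circle: σ = 0.4696 rad → d_gc = Rσ = 1613.5 nmi
Rhumb: Δφ = +0.0286, Δλ = +1.0067, Δψ = +0.0594, q = Δφ/Δψ = 0.4815 → d_rh = R√(Δφ²+q²Δλ²) = 1668.3 nmi
Excess = (1668.3 − 1613.5) / 1613.5 = 54.8 / 1613.5 = 3.40% ≈ 3.4%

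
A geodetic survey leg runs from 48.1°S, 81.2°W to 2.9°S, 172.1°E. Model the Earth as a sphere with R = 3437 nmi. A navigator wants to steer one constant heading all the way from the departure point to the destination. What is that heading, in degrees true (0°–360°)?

296.0°

Δψ = ln[tan(π/4+φ₂/2)/tan(π/4+φ₁/2)] = +0.9094
Δλ = -1.8623 rad (taken the short way round)
course = atan2(Δλ, Δψ) = 296.03°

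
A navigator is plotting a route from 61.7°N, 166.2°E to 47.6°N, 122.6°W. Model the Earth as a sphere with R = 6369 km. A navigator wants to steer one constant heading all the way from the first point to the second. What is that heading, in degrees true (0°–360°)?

109.1°

Δψ = ln[tan(π/4+φ₂/2)/tan(π/4+φ₁/2)] = -0.4308
Δλ = +1.2427 rad (taken the short way round)
course = atan2(Δλ, Δψ) = 109.12°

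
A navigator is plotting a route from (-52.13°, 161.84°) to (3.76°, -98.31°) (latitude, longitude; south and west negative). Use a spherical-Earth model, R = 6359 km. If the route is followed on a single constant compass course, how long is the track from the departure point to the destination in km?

Rhumb course C = atan2(Δλ, Δψ) with Δψ = ln[tan(π/4+φ₂/2)/tan(π/4+φ₁/2)] = +1.1355, Δλ = +1.7427 → C = 56.91°
d = R·|Δφ| / |cos C| = 6359·0.97546 / 0.54592 = 11362 km

11362 km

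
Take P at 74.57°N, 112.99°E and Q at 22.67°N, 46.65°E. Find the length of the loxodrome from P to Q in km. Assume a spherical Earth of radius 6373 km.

Δψ = ln[tan(π/4+φ₂/2)/tan(π/4+φ₁/2)] = -1.5926;  Δφ = -0.9058 rad,  Δλ = -1.1579 rad
q = Δφ/Δψ = 0.5688
d = R·√(Δφ² + q²Δλ²) = 6373·1.11992 = 7137 km

7137 km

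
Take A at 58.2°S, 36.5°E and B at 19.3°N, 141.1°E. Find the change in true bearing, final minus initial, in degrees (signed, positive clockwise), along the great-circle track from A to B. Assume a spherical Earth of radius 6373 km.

-57.8°

At departure: θ₁ = atan2(sin Δλ cos φ₂, cos φ₁ sin φ₂ − sin φ₁ cos φ₂ cos Δλ) = 91.76°
At arrival: θ₂ = atan2(sin Δλ cos φ₁, −cos φ₂ sin φ₁ + sin φ₂ cos φ₁ cos Δλ) = 33.92°
Δθ = θ₂ − θ₁ = -57.8°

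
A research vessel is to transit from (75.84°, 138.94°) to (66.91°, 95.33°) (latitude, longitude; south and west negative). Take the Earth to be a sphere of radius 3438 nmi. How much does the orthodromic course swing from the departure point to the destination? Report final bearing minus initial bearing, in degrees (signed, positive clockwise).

-41.6°

At departure: θ₁ = atan2(sin Δλ cos φ₂, cos φ₁ sin φ₂ − sin φ₁ cos φ₂ cos Δλ) = 259.47°
At arrival: θ₂ = atan2(sin Δλ cos φ₁, −cos φ₂ sin φ₁ + sin φ₂ cos φ₁ cos Δλ) = 217.83°
Δθ = θ₂ − θ₁ = -41.6°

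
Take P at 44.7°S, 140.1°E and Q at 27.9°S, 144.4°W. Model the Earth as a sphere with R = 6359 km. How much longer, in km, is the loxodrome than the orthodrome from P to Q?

Great circle: cos σ = sin φ₁ sin φ₂ + cos φ₁ cos φ₂ cos Δλ,  σ = 1.0628 rad → d_gc = 6758.4 km
Rhumb line: Δψ = +0.3666, q = Δφ/Δψ = 0.7999, d_rh = R√(Δφ²+q²Δλ²) = 6957.1 km
Excess = 6957.1 − 6758.4 = 198.7 ≈ 199 km

199 km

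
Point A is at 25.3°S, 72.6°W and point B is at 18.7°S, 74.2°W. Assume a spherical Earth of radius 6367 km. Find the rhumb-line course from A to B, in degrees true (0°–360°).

Meridional parts: M(φ₁)=-0.4567, M(φ₂)=-0.3323 → ΔM = +0.1243;  Δλ = -0.0279 rad
tan C = Δλ / ΔM = -0.2246 → C = 347.34°

347.3°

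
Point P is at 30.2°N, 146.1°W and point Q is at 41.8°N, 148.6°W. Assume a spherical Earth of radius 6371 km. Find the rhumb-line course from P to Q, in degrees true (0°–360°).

350.1°

Δψ = ln[tan(π/4+φ₂/2)/tan(π/4+φ₁/2)] = +0.2511
Δλ = -0.0436 rad (taken the short way round)
course = atan2(Δλ, Δψ) = 350.14°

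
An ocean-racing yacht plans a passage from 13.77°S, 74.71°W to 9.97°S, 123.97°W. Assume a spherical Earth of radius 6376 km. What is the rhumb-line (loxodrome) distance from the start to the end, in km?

5380 km

Rhumb course C = atan2(Δλ, Δψ) with Δψ = ln[tan(π/4+φ₂/2)/tan(π/4+φ₁/2)] = +0.0678, Δλ = -0.8597 → C = 274.51°
d = R·|Δφ| / |cos C| = 6376·0.06632 / 0.07860 = 5380 km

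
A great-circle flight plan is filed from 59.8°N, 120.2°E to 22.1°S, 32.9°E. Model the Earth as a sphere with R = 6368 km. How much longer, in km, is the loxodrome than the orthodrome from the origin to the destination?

Great circle: cos σ = sin φ₁ sin φ₂ + cos φ₁ cos φ₂ cos Δλ,  σ = 1.8789 rad → d_gc = 11964.5 km
Rhumb line: Δψ = -1.7057, q = Δφ/Δψ = 0.8381, d_rh = R√(Δφ²+q²Δλ²) = 12205.6 km
Excess = 12205.6 − 11964.5 = 241.1 ≈ 241 km

241 km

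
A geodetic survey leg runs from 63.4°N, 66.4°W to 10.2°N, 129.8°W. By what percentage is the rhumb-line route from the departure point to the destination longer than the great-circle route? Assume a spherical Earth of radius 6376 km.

2.3%

Great circle: σ = 1.2072 rad → d_gc = Rσ = 7696.95 km
Rhumb: Δφ = -0.9285, Δλ = -1.1065, Δψ = -1.2633, q = Δφ/Δψ = 0.7350 → d_rh = R√(Δφ²+q²Δλ²) = 7870.14 km
Excess = (7870.14 − 7696.95) / 7696.95 = 173.19 / 7696.95 = 2.2501% ≈ 2.3%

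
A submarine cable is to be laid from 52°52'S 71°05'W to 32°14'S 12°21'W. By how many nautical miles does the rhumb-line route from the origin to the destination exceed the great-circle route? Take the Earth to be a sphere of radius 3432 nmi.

61 nmi

Great circle: cos σ = sin φ₁ sin φ₂ + cos φ₁ cos φ₂ cos Δλ,  σ = 0.8090 rad → d_gc = 2776.4 nmi
Rhumb line: Δψ = +0.4961, q = Δφ/Δψ = 0.7259, d_rh = R√(Δφ²+q²Δλ²) = 2837.0 nmi
Excess = 2837.0 − 2776.4 = 60.6 ≈ 61 nmi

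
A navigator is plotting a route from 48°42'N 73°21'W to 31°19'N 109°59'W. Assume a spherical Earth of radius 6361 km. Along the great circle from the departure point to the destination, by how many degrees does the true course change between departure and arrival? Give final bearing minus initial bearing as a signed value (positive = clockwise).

-24.3°

Initial bearing θ₁ = atan2(sin Δλ cos φ₂, cos φ₁ sin φ₂ − sin φ₁ cos φ₂ cos Δλ) = 251.36°
Final bearing θ₂ = (initial bearing from the destination back to the start) + 180° = 227.06°
Δθ = θ₂ − θ₁ = -24.3°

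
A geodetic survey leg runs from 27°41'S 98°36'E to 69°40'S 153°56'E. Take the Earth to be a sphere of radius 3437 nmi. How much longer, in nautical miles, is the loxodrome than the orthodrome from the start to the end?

76 nmi

Great circle: cos σ = sin φ₁ sin φ₂ + cos φ₁ cos φ₂ cos Δλ,  σ = 0.9139 rad → d_gc = 3141.1 nmi
Rhumb line: Δψ = -1.2154, q = Δφ/Δψ = 0.6029, d_rh = R√(Δφ²+q²Δλ²) = 3216.7 nmi
Excess = 3216.7 − 3141.1 = 75.6 ≈ 76 nmi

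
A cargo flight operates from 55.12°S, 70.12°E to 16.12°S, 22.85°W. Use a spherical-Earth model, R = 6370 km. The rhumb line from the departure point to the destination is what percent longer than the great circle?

4.9%

Great circle: σ = 1.3701 rad → d_gc = Rσ = 8727.8 km
Rhumb: Δφ = +0.6807, Δλ = -1.6226, Δψ = +0.8728, q = Δφ/Δψ = 0.7799 → d_rh = R√(Δφ²+q²Δλ²) = 9153.5 km
Excess = (9153.5 − 8727.8) / 8727.8 = 425.7 / 8727.8 = 4.88% ≈ 4.9%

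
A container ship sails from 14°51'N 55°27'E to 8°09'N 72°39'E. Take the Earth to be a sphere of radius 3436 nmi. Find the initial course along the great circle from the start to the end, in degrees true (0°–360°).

θ = atan2( sin Δλ·cos φ₂ ,  cos φ₁ sin φ₂ − sin φ₁ cos φ₂ cos Δλ )
  = atan2(+0.2927, -0.1053) = 109.79°

109.8°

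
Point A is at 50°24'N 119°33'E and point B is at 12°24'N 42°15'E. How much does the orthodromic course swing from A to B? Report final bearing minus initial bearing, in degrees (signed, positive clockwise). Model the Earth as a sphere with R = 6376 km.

At departure: θ₁ = atan2(sin Δλ cos φ₂, cos φ₁ sin φ₂ − sin φ₁ cos φ₂ cos Δλ) = 268.28°
At arrival: θ₂ = atan2(sin Δλ cos φ₁, −cos φ₂ sin φ₁ + sin φ₂ cos φ₁ cos Δλ) = 220.72°
Δθ = θ₂ − θ₁ = -47.6°

-47.6°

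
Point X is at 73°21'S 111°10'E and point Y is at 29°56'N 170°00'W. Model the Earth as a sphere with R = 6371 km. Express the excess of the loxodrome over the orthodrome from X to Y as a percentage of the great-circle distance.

2.4%

Great circle: σ = 2.0153 rad → d_gc = Rσ = 12839.3 km
Rhumb: Δφ = +1.8026, Δλ = +1.3759, Δψ = +2.4699, q = Δφ/Δψ = 0.7299 → d_rh = R√(Δφ²+q²Δλ²) = 13146.4 km
Excess = (13146.4 − 12839.3) / 12839.3 = 307.1 / 12839.3 = 2.39% ≈ 2.4%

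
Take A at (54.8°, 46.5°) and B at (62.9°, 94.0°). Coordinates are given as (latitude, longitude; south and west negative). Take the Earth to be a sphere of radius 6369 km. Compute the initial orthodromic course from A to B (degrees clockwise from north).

N = sin Δλ·cos φ₂ = +0.3359;  D = cos φ₁ sin φ₂ − sin φ₁ cos φ₂ cos Δλ = +0.2617
initial course = atan2(N, D) = 52.08°

52.1°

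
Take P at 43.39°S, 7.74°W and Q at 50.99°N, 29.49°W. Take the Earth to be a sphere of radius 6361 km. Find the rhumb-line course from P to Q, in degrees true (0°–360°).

348.6°

Δψ = ln[tan(π/4+φ₂/2)/tan(π/4+φ₁/2)] = +1.8800
Δλ = -0.3796 rad (taken the short way round)
course = atan2(Δλ, Δψ) = 348.58°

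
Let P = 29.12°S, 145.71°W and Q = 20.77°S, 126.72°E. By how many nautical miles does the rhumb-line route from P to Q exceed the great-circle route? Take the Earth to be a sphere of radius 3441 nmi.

Great circle: cos σ = sin φ₁ sin φ₂ + cos φ₁ cos φ₂ cos Δλ,  σ = 1.3621 rad → d_gc = 4686.9 nmi
Rhumb line: Δψ = +0.1609, q = Δφ/Δψ = 0.9056, d_rh = R√(Δφ²+q²Δλ²) = 4788.8 nmi
Excess = 4788.8 − 4686.9 = 101.9 ≈ 102 nmi

102 nmi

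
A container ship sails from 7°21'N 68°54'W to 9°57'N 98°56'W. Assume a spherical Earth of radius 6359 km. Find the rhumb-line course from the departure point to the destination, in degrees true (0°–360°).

Meridional parts: M(φ₁)=+0.1286, M(φ₂)=+0.1745 → ΔM = +0.0459;  Δλ = -0.5242 rad
tan C = Δλ / ΔM = -11.4189 → C = 275.00°

275.0°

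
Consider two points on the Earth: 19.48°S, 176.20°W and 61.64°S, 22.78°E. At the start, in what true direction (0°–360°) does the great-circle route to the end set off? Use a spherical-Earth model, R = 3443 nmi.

189.0°

N = sin Δλ·cos φ₂ = -0.1545;  D = cos φ₁ sin φ₂ − sin φ₁ cos φ₂ cos Δλ = -0.9794
initial course = atan2(N, D) = 188.96°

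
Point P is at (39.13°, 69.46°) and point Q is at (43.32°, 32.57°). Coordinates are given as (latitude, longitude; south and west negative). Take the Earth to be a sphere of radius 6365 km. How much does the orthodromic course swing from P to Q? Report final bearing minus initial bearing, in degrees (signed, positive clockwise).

At departure: θ₁ = atan2(sin Δλ cos φ₂, cos φ₁ sin φ₂ − sin φ₁ cos φ₂ cos Δλ) = 290.70°
At arrival: θ₂ = atan2(sin Δλ cos φ₁, −cos φ₂ sin φ₁ + sin φ₂ cos φ₁ cos Δλ) = 265.89°
Δθ = θ₂ − θ₁ = -24.8°

-24.8°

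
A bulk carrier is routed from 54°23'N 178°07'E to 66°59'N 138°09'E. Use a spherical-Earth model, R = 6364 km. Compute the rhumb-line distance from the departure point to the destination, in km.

2558 km

Δψ = ln[tan(π/4+φ₂/2)/tan(π/4+φ₁/2)] = +0.4560;  Δφ = +0.2199 rad,  Δλ = -0.6975 rad
q = Δφ/Δψ = 0.4823
d = R·√(Δφ² + q²Δλ²) = 6364·0.40192 = 2558 km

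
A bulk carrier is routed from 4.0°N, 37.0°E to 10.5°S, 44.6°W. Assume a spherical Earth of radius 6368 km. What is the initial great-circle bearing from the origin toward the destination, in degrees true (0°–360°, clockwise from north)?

N = sin Δλ·cos φ₂ = -0.9727;  D = cos φ₁ sin φ₂ − sin φ₁ cos φ₂ cos Δλ = -0.1918
initial course = atan2(N, D) = 258.84°

258.8°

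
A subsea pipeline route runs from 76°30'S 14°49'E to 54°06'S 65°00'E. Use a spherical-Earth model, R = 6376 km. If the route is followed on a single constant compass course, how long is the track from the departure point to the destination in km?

3304 km

Rhumb course C = atan2(Δλ, Δψ) with Δψ = ln[tan(π/4+φ₂/2)/tan(π/4+φ₁/2)] = +1.0069, Δλ = +0.8759 → C = 41.02°
d = R·|Δφ| / |cos C| = 6376·0.39095 / 0.75449 = 3304 km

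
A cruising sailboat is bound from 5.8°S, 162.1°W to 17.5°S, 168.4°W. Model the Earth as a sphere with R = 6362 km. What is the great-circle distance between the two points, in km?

1468 km

cos σ = sin φ₁ sin φ₂ + cos φ₁ cos φ₂ cos Δλ
      = sin(-5.80°)sin(-17.50°) + cos(-5.80°)cos(-17.50°)cos(-6.30°) = 0.9735
σ = 13.222° → d = Rσ = 6362·0.23076 = 1468 km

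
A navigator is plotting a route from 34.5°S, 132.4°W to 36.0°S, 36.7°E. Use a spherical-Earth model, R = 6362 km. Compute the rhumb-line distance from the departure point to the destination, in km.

15334 km

Δψ = ln[tan(π/4+φ₂/2)/tan(π/4+φ₁/2)] = -0.0321;  Δφ = -0.0262 rad,  Δλ = +2.9514 rad
q = Δφ/Δψ = 0.8166
d = R·√(Δφ² + q²Δλ²) = 6362·2.41020 = 15334 km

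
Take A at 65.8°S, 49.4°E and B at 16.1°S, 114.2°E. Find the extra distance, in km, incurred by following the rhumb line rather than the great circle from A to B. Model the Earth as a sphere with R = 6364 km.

197 km

Great circle: cos σ = sin φ₁ sin φ₂ + cos φ₁ cos φ₂ cos Δλ,  σ = 1.1367 rad → d_gc = 7233.6 km
Rhumb line: Δψ = +1.2552, q = Δφ/Δψ = 0.6911, d_rh = R√(Δφ²+q²Δλ²) = 7430.6 km
Excess = 7430.6 − 7233.6 = 197.0 ≈ 197 km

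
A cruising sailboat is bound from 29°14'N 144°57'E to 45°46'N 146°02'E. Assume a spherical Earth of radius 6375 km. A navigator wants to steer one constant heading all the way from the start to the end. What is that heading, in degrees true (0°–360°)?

Δψ = ln[tan(π/4+φ₂/2)/tan(π/4+φ₁/2)] = +0.3665
Δλ = +0.0189 rad (taken the short way round)
course = atan2(Δλ, Δψ) = 2.95°

3.0°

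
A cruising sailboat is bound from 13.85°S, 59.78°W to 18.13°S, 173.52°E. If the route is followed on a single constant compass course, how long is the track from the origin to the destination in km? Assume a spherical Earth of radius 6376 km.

13559 km

Δψ = ln[tan(π/4+φ₂/2)/tan(π/4+φ₁/2)] = -0.0777;  Δφ = -0.0747 rad,  Δλ = -2.2113 rad
q = Δφ/Δψ = 0.9610
d = R·√(Δφ² + q²Δλ²) = 6376·2.12651 = 13559 km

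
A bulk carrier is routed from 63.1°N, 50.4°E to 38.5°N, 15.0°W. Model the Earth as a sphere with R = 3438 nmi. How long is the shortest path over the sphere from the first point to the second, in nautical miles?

cos σ = sin φ₁ sin φ₂ + cos φ₁ cos φ₂ cos Δλ
      = sin(63.10°)sin(38.50°) + cos(63.10°)cos(38.50°)cos(-65.40°) = 0.7026
σ = 45.368° → d = Rσ = 3438·0.79182 = 2722 nmi

2722 nmi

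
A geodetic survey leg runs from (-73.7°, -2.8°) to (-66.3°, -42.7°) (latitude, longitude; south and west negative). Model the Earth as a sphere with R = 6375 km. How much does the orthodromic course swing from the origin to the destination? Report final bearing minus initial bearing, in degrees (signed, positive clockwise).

At departure: θ₁ = atan2(sin Δλ cos φ₂, cos φ₁ sin φ₂ − sin φ₁ cos φ₂ cos Δλ) = 278.59°
At arrival: θ₂ = atan2(sin Δλ cos φ₁, −cos φ₂ sin φ₁ + sin φ₂ cos φ₁ cos Δλ) = 316.34°
Δθ = θ₂ − θ₁ = +37.7°

+37.7°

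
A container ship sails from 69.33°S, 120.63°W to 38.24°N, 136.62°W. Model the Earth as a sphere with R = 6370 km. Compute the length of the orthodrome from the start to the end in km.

12031 km

Haversine: a = sin²(Δφ/2)+cos φ₁ cos φ₂ sin²(Δλ/2) = 0.65630;  σ = 2·atan2(√a,√(1−a))
σ = 108.216° → d = Rσ = 6370·1.88872 = 12031 km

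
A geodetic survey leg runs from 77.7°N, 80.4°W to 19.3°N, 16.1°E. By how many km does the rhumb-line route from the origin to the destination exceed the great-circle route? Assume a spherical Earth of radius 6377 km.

645 km

Great circle: cos σ = sin φ₁ sin φ₂ + cos φ₁ cos φ₂ cos Δλ,  σ = 1.2659 rad → d_gc = 8072.8 km
Rhumb line: Δψ = -1.8845, q = Δφ/Δψ = 0.5409, d_rh = R√(Δφ²+q²Δλ²) = 8717.5 km
Excess = 8717.5 − 8072.8 = 644.7 ≈ 645 km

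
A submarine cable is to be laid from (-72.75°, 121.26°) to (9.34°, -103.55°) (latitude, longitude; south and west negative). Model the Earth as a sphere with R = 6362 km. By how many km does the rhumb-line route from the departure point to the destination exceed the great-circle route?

Great circle: cos σ = sin φ₁ sin φ₂ + cos φ₁ cos φ₂ cos Δλ,  σ = 1.9418 rad → d_gc = 12354.0 km
Rhumb line: Δψ = +2.0497, q = Δφ/Δψ = 0.6990, d_rh = R√(Δφ²+q²Δλ²) = 13899.1 km
Excess = 13899.1 − 12354.0 = 1545.1 ≈ 1545 km

1545 km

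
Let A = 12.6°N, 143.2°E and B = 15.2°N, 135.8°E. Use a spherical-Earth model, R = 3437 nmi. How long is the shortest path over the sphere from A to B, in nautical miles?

Haversine: a = sin²(Δφ/2)+cos φ₁ cos φ₂ sin²(Δλ/2) = 0.00444;  σ = 2·atan2(√a,√(1−a))
σ = 7.638° → d = Rσ = 3437·0.13332 = 458 nmi

458 nmi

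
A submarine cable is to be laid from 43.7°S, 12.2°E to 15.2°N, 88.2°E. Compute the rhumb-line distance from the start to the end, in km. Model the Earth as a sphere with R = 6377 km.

10171 km

Δψ = ln[tan(π/4+φ₂/2)/tan(π/4+φ₁/2)] = +1.1181;  Δφ = +1.0280 rad,  Δλ = +1.3265 rad
q = Δφ/Δψ = 0.9194
d = R·√(Δφ² + q²Δλ²) = 6377·1.59503 = 10171 km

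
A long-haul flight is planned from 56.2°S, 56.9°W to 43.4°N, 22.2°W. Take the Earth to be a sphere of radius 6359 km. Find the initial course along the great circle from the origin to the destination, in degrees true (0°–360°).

θ = atan2( sin Δλ·cos φ₂ ,  cos φ₁ sin φ₂ − sin φ₁ cos φ₂ cos Δλ )
  = atan2(+0.4136, +0.8786) = 25.21°

25.2°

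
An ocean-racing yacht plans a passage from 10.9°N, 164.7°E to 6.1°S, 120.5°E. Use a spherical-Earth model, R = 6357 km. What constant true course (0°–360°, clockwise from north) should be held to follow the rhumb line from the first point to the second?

248.9°

Meridional parts: M(φ₁)=+0.1914, M(φ₂)=-0.1067 → ΔM = -0.2981;  Δλ = -0.7714 rad
tan C = Δλ / ΔM = +2.5881 → C = 248.87°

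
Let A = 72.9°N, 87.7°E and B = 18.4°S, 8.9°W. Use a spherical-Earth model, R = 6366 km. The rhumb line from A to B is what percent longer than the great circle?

Great circle: σ = 1.9111 rad → d_gc = Rσ = 12166.0 km
Rhumb: Δφ = -1.5935, Δλ = -1.6860, Δψ = -2.2216, q = Δφ/Δψ = 0.7173 → d_rh = R√(Δφ²+q²Δλ²) = 12734.5 km
Excess = (12734.5 − 12166.0) / 12166.0 = 568.5 / 12166.0 = 4.67% ≈ 4.7%

4.7%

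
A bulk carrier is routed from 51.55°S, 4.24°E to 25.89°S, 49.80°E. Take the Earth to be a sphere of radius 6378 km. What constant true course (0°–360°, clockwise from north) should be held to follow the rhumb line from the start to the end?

Meridional parts: M(φ₁)=-1.0535, M(φ₂)=-0.4681 → ΔM = +0.5854;  Δλ = +0.7952 rad
tan C = Δλ / ΔM = +1.3584 → C = 53.64°

53.6°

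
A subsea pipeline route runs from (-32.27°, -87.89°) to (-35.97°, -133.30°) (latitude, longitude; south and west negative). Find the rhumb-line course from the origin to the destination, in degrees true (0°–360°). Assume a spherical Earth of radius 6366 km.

Δψ = ln[tan(π/4+φ₂/2)/tan(π/4+φ₁/2)] = -0.0780
Δλ = -0.7926 rad (taken the short way round)
course = atan2(Δλ, Δψ) = 264.38°

264.4°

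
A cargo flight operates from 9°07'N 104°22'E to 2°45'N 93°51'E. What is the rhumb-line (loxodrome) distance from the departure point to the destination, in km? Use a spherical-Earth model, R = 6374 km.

Rhumb course C = atan2(Δλ, Δψ) with Δψ = ln[tan(π/4+φ₂/2)/tan(π/4+φ₁/2)] = -0.1118, Δλ = -0.1836 → C = 238.66°
d = R·|Δφ| / |cos C| = 6374·0.11112 / 0.52012 = 1362 km

1362 km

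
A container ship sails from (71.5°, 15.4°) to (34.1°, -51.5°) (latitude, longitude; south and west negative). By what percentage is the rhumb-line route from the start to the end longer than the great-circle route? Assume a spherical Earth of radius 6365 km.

3.9%

Great circle: σ = 0.8831 rad → d_gc = Rσ = 5621.0 km
Rhumb: Δφ = -0.6528, Δλ = -1.1676, Δψ = -1.1811, q = Δφ/Δψ = 0.5527 → d_rh = R√(Δφ²+q²Δλ²) = 5842.3 km
Excess = (5842.3 − 5621.0) / 5621.0 = 221.3 / 5621.0 = 3.94% ≈ 3.9%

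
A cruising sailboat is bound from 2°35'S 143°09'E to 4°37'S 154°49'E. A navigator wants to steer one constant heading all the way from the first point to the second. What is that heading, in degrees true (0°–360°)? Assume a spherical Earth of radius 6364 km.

99.9°

Meridional parts: M(φ₁)=-0.0451, M(φ₂)=-0.0807 → ΔM = -0.0356;  Δλ = +0.2036 rad
tan C = Δλ / ΔM = -5.7261 → C = 99.91°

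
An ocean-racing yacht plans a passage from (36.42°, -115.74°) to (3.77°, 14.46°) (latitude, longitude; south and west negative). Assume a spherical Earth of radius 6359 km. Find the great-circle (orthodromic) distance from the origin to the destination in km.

Haversine: a = sin²(Δφ/2)+cos φ₁ cos φ₂ sin²(Δλ/2) = 0.73962;  σ = 2·atan2(√a,√(1−a))
σ = 118.635° → d = Rσ = 6359·2.07057 = 13167 km

13167 km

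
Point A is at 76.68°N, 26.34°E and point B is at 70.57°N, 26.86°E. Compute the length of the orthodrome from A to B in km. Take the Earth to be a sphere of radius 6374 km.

680 km

Haversine: a = sin²(Δφ/2)+cos φ₁ cos φ₂ sin²(Δλ/2) = 0.00284;  σ = 2·atan2(√a,√(1−a))
σ = 6.112° → d = Rσ = 6374·0.10667 = 680 km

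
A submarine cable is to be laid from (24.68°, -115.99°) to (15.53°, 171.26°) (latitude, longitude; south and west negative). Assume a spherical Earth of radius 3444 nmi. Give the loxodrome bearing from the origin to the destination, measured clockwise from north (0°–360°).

262.4°

Δψ = ln[tan(π/4+φ₂/2)/tan(π/4+φ₁/2)] = -0.1703
Δλ = -1.2697 rad (taken the short way round)
course = atan2(Δλ, Δψ) = 262.36°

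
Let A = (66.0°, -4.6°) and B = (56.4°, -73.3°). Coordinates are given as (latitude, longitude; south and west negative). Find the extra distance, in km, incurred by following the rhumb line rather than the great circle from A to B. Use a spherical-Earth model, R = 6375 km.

Great circle: cos σ = sin φ₁ sin φ₂ + cos φ₁ cos φ₂ cos Δλ,  σ = 0.5686 rad → d_gc = 3624.6 km
Rhumb line: Δψ = -0.3509, q = Δφ/Δψ = 0.4774, d_rh = R√(Δφ²+q²Δλ²) = 3802.5 km
Excess = 3802.5 − 3624.6 = 177.9 ≈ 178 km

178 km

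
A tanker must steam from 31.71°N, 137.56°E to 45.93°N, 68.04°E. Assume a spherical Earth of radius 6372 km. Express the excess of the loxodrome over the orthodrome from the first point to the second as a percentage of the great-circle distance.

Great circle: σ = 0.9463 rad → d_gc = Rσ = 6029.9 km
Rhumb: Δφ = +0.2482, Δλ = -1.2134, Δψ = +0.3204, q = Δφ/Δψ = 0.7745 → d_rh = R√(Δφ²+q²Δλ²) = 6193.4 km
Excess = (6193.4 − 6029.9) / 6029.9 = 163.5 / 6029.9 = 2.71% ≈ 2.7%

2.7%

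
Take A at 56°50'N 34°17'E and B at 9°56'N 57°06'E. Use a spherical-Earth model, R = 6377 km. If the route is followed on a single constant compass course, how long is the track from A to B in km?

Δψ = ln[tan(π/4+φ₂/2)/tan(π/4+φ₁/2)] = -1.0371;  Δφ = -0.8186 rad,  Δλ = +0.3982 rad
q = Δφ/Δψ = 0.7893
d = R·√(Δφ² + q²Δλ²) = 6377·0.87683 = 5592 km

5592 km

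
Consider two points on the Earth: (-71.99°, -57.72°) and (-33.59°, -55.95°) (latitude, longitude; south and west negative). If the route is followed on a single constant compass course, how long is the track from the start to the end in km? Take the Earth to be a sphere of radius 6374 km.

4273 km

Rhumb course C = atan2(Δλ, Δψ) with Δψ = ln[tan(π/4+φ₂/2)/tan(π/4+φ₁/2)] = +1.2191, Δλ = +0.0309 → C = 1.45°
d = R·|Δφ| / |cos C| = 6374·0.67021 / 0.99968 = 4273 km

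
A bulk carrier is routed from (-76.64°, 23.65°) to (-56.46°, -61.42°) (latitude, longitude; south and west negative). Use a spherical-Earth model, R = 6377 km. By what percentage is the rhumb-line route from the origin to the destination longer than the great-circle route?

8.2%

Great circle: σ = 0.6060 rad → d_gc = Rσ = 3864.7 km
Rhumb: Δφ = +0.3522, Δλ = -1.4848, Δψ = +0.9451, q = Δφ/Δψ = 0.3727 → d_rh = R√(Δφ²+q²Δλ²) = 4182.8 km
Excess = (4182.8 − 3864.7) / 3864.7 = 318.1 / 3864.7 = 8.23% ≈ 8.2%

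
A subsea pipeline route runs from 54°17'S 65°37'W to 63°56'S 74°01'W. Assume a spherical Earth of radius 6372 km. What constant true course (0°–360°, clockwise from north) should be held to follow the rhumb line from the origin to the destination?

203.9°

Δψ = ln[tan(π/4+φ₂/2)/tan(π/4+φ₁/2)] = -0.3306
Δλ = -0.1466 rad (taken the short way round)
course = atan2(Δλ, Δψ) = 203.91°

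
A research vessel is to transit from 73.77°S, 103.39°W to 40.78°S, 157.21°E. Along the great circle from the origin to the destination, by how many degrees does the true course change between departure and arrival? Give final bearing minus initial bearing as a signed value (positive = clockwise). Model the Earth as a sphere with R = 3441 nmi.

At departure: θ₁ = atan2(sin Δλ cos φ₂, cos φ₁ sin φ₂ − sin φ₁ cos φ₂ cos Δλ) = 248.04°
At arrival: θ₂ = atan2(sin Δλ cos φ₁, −cos φ₂ sin φ₁ + sin φ₂ cos φ₁ cos Δλ) = 339.98°
Δθ = θ₂ − θ₁ = +91.9°

+91.9°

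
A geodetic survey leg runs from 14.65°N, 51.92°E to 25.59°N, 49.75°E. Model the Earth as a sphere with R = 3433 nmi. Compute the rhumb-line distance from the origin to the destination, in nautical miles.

Δψ = ln[tan(π/4+φ₂/2)/tan(π/4+φ₁/2)] = +0.2037;  Δφ = +0.1909 rad,  Δλ = -0.0379 rad
q = Δφ/Δψ = 0.9372
d = R·√(Δφ² + q²Δλ²) = 3433·0.19421 = 667 nmi

667 nmi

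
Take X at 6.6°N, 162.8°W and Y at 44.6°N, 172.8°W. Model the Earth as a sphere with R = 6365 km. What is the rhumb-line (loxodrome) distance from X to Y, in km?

4332 km

Δψ = ln[tan(π/4+φ₂/2)/tan(π/4+φ₁/2)] = +0.7561;  Δφ = +0.6632 rad,  Δλ = -0.1745 rad
q = Δφ/Δψ = 0.8772
d = R·√(Δφ² + q²Δλ²) = 6365·0.68067 = 4332 km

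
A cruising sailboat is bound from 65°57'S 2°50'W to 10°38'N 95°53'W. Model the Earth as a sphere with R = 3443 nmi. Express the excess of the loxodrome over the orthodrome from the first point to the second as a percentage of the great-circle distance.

Great circle: σ = 1.7618 rad → d_gc = Rσ = 6065.8 nmi
Rhumb: Δφ = +1.3366, Δλ = -1.6240, Δψ = +1.7331, q = Δφ/Δψ = 0.7713 → d_rh = R√(Δφ²+q²Δλ²) = 6306.8 nmi
Excess = (6306.8 − 6065.8) / 6065.8 = 241.0 / 6065.8 = 3.97% ≈ 4.0%

4.0%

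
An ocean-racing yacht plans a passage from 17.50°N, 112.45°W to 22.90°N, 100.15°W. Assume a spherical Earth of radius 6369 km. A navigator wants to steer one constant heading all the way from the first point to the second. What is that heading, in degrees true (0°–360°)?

64.9°

Δψ = ln[tan(π/4+φ₂/2)/tan(π/4+φ₁/2)] = +0.1005
Δλ = +0.2147 rad (taken the short way round)
course = atan2(Δλ, Δψ) = 64.92°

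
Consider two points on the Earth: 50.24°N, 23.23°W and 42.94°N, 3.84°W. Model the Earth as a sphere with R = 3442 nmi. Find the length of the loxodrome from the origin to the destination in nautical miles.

911 nmi

Rhumb course C = atan2(Δλ, Δψ) with Δψ = ln[tan(π/4+φ₂/2)/tan(π/4+φ₁/2)] = -0.1858, Δλ = +0.3384 → C = 118.77°
d = R·|Δφ| / |cos C| = 3442·0.12741 / 0.48127 = 911 nmi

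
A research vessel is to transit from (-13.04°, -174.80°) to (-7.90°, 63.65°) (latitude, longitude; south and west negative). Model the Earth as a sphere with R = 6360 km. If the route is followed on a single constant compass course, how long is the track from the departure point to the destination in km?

13275 km

Δψ = ln[tan(π/4+φ₂/2)/tan(π/4+φ₁/2)] = +0.0913;  Δφ = +0.0897 rad,  Δλ = -2.1214 rad
q = Δφ/Δψ = 0.9830
d = R·√(Δφ² + q²Δλ²) = 6360·2.08731 = 13275 km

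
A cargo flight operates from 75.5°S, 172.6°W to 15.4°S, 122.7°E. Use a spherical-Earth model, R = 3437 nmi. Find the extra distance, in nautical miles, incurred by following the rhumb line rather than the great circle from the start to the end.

Great circle: cos σ = sin φ₁ sin φ₂ + cos φ₁ cos φ₂ cos Δλ,  σ = 1.2023 rad → d_gc = 4132.1 nmi
Rhumb line: Δψ = +1.7898, q = Δφ/Δψ = 0.5861, d_rh = R√(Δφ²+q²Δλ²) = 4262.8 nmi
Excess = 4262.8 − 4132.1 = 130.7 ≈ 131 nmi

131 nmi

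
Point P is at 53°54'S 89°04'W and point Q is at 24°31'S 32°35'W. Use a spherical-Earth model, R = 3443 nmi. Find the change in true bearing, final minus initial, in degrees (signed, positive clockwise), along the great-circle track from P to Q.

Initial bearing θ₁ = atan2(sin Δλ cos φ₂, cos φ₁ sin φ₂ − sin φ₁ cos φ₂ cos Δλ) = 77.99°
Final bearing θ₂ = (initial bearing from the destination back to the start) + 180° = 39.30°
Δθ = θ₂ − θ₁ = -38.7°

-38.7°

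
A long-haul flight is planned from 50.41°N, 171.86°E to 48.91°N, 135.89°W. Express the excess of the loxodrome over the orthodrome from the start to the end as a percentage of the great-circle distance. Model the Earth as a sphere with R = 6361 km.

Great circle: σ = 0.5786 rad → d_gc = Rσ = 3680.4 km
Rhumb: Δφ = -0.0262, Δλ = +0.9119, Δψ = -0.0404, q = Δφ/Δψ = 0.6473 → d_rh = R√(Δφ²+q²Δλ²) = 3758.3 km
Excess = (3758.3 − 3680.4) / 3680.4 = 77.9 / 3680.4 = 2.12% ≈ 2.1%

2.1%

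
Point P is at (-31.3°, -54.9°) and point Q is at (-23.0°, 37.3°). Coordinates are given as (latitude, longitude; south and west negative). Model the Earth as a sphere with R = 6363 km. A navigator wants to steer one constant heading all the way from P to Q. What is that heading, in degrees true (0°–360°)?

Meridional parts: M(φ₁)=-0.5757, M(φ₂)=-0.4127 → ΔM = +0.1630;  Δλ = +1.6092 rad
tan C = Δλ / ΔM = +9.8712 → C = 84.22°

84.2°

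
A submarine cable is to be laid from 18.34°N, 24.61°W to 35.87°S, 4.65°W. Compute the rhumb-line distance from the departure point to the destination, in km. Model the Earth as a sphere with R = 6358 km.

Δψ = ln[tan(π/4+φ₂/2)/tan(π/4+φ₁/2)] = -0.9972;  Δφ = -0.9461 rad,  Δλ = +0.3484 rad
q = Δφ/Δψ = 0.9488
d = R·√(Δφ² + q²Δλ²) = 6358·1.00222 = 6372 km

6372 km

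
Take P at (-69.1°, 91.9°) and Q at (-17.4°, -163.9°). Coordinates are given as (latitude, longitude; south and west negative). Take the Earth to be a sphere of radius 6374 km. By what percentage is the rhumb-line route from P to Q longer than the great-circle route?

8.6%

Great circle: σ = 1.3737 rad → d_gc = Rσ = 8755.7 km
Rhumb: Δφ = +0.9023, Δλ = +1.8186, Δψ = +1.3820, q = Δφ/Δψ = 0.6529 → d_rh = R√(Δφ²+q²Δλ²) = 9506.1 km
Excess = (9506.1 − 8755.7) / 8755.7 = 750.4 / 8755.7 = 8.57% ≈ 8.6%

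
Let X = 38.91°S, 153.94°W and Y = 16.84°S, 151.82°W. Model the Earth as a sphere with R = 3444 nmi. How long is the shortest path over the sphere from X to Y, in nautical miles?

1331 nmi

Haversine: a = sin²(Δφ/2)+cos φ₁ cos φ₂ sin²(Δλ/2) = 0.03689;  σ = 2·atan2(√a,√(1−a))
σ = 22.148° → d = Rσ = 3444·0.38655 = 1331 nmi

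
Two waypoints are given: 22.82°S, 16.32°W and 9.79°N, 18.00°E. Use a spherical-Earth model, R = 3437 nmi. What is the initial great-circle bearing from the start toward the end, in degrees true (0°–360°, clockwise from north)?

49.6°

θ = atan2( sin Δλ·cos φ₂ ,  cos φ₁ sin φ₂ − sin φ₁ cos φ₂ cos Δλ )
  = atan2(+0.5556, +0.4724) = 49.63°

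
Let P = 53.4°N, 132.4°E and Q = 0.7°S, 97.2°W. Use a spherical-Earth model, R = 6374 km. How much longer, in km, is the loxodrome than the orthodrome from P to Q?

1034 km

Great circle: cos σ = sin φ₁ sin φ₂ + cos φ₁ cos φ₂ cos Δλ,  σ = 1.9782 rad → d_gc = 12608.9 km
Rhumb line: Δψ = -1.1187, q = Δφ/Δψ = 0.8440, d_rh = R√(Δφ²+q²Δλ²) = 13643.3 km
Excess = 13643.3 − 12608.9 = 1034.4 ≈ 1034 km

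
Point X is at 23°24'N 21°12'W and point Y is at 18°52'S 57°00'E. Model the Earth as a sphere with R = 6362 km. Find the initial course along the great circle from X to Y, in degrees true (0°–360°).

θ = atan2( sin Δλ·cos φ₂ ,  cos φ₁ sin φ₂ − sin φ₁ cos φ₂ cos Δλ )
  = atan2(+0.9263, -0.3736) = 111.97°

112.0°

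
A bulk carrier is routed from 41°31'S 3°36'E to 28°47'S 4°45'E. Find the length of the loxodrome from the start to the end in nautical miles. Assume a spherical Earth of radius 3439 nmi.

Δψ = ln[tan(π/4+φ₂/2)/tan(π/4+φ₁/2)] = +0.2729;  Δφ = +0.2222 rad,  Δλ = +0.0201 rad
q = Δφ/Δψ = 0.8143
d = R·√(Δφ² + q²Δλ²) = 3439·0.22284 = 766 nmi

766 nmi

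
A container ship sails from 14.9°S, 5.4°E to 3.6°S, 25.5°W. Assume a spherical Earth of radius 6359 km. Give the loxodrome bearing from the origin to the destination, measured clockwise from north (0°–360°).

Meridional parts: M(φ₁)=-0.2630, M(φ₂)=-0.0629 → ΔM = +0.2002;  Δλ = -0.5393 rad
tan C = Δλ / ΔM = -2.6943 → C = 290.36°

290.4°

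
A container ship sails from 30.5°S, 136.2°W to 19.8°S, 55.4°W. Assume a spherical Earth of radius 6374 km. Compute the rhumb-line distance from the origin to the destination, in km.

Rhumb course C = atan2(Δλ, Δψ) with Δψ = ln[tan(π/4+φ₂/2)/tan(π/4+φ₁/2)] = +0.2067, Δλ = +1.4102 → C = 81.66°
d = R·|Δφ| / |cos C| = 6374·0.18675 / 0.14505 = 8206 km

8206 km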